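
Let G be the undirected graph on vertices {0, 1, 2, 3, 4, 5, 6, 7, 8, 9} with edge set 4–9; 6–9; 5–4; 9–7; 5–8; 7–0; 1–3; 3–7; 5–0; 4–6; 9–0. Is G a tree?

No

The graph has 10 vertices and 11 edges.
It is not connected, so it is not a tree.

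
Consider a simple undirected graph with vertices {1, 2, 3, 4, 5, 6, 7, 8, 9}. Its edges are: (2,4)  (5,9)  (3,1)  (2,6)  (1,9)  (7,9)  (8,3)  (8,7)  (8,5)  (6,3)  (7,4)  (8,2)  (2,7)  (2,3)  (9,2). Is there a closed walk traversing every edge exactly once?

Yes

Degrees: 1:2, 2:6, 3:4, 4:2, 5:2, 6:2, 7:4, 8:4, 9:4
Every vertex has even degree and the edges form a single connected piece, so an Eulerian circuit exists.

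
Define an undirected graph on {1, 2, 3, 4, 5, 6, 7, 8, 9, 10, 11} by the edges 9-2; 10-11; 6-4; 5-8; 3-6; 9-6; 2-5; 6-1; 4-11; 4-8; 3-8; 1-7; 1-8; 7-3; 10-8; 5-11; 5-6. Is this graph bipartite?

Yes

A valid 2-coloring puts {2, 6, 7, 8, 11} on one side and {1, 3, 4, 5, 9, 10} on the other; every edge crosses between the two sides.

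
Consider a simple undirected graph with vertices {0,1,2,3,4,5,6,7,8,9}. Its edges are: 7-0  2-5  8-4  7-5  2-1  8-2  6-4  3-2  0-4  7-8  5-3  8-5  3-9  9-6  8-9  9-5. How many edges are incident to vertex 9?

4

Neighbors of 9: 3, 5, 6, 8.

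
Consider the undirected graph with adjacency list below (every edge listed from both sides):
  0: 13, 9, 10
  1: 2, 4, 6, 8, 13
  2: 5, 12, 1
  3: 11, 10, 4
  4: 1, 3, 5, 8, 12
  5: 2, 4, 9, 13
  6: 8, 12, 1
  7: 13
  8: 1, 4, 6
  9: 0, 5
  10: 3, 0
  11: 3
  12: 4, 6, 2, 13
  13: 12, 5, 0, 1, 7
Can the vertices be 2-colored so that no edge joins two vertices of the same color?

No

The cycle 4-8-1-4 has length 3, which is odd, so the graph is not bipartite.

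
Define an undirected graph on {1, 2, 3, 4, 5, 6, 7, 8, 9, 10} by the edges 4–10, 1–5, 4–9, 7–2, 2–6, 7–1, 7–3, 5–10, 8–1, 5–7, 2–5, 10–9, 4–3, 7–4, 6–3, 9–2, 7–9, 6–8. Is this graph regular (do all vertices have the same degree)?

Degrees: 1:3, 2:4, 3:3, 4:4, 5:4, 6:3, 7:6, 8:2, 9:4, 10:3
Vertex 8 has degree 2 while 7 has degree 6, so the graph is not regular.

No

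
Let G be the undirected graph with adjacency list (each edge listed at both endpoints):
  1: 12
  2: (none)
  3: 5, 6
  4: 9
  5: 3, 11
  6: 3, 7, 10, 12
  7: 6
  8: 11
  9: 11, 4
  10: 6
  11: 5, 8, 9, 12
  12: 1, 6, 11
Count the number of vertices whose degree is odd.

Degrees: 1:1, 2:0, 3:2, 4:1, 5:2, 6:4, 7:1, 8:1, 9:2, 10:1, 11:4, 12:3
Odd-degree vertices: 1, 4, 7, 8, 10, 12.

6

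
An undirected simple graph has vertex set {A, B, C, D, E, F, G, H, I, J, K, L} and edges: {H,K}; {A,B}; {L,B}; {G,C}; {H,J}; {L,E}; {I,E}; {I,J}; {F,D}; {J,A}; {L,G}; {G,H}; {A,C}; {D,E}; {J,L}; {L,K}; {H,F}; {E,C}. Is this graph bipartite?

G-C-A-B-L-G is an odd cycle (length 5), and a bipartite graph can contain only even cycles.

No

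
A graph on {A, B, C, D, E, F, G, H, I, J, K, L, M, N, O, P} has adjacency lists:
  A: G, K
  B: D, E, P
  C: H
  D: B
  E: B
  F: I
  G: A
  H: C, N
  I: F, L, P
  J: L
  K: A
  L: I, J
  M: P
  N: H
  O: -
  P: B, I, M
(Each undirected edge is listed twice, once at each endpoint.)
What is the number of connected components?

Component: {O}
Component: {A, G, K}
Component: {C, H, N}
Component: {B, D, E, F, I, J, L, M, P}

4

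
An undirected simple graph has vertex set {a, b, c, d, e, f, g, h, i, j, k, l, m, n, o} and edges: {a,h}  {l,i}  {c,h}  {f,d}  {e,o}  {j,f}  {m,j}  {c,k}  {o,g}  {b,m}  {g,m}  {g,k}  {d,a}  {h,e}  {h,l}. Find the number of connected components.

Component: {n}
Component: {a, b, c, d, e, f, g, h, i, j, k, l, m, o}

2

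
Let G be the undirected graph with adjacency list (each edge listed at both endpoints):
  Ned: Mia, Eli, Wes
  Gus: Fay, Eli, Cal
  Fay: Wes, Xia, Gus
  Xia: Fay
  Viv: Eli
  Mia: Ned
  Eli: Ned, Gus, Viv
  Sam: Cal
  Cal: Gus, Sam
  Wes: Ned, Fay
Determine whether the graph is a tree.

No

The graph has 10 vertices and 10 edges.
A tree on 10 vertices has exactly 9 edges; this graph has 10, so it contains a cycle and is not a tree.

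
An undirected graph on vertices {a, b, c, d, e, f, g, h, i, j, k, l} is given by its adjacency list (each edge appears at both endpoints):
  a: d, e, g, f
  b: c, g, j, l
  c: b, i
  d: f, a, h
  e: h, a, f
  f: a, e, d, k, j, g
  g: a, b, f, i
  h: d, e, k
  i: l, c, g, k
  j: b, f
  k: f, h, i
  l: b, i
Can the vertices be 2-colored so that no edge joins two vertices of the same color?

a-f-g-a is an odd cycle (length 3), and a bipartite graph can contain only even cycles.

No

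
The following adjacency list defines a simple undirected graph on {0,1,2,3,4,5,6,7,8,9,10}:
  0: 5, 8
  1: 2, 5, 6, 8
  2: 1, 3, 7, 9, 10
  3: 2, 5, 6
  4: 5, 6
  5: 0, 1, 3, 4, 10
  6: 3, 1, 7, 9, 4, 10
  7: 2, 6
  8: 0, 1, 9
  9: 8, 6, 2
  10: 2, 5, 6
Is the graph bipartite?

Yes

A valid 2-coloring puts {2, 5, 6, 8} on one side and {0, 1, 3, 4, 7, 9, 10} on the other; every edge crosses between the two sides.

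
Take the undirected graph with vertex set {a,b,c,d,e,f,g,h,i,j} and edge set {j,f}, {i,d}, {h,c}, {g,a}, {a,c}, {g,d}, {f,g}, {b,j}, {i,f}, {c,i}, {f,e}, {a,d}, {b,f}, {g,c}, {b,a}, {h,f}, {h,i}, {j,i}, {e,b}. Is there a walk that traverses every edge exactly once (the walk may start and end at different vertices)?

No

Degrees: a:4, b:4, c:4, d:3, e:2, f:6, g:4, h:3, i:5, j:3
Odd-degree vertices: d, h, i, j (4 total).
With 4 odd-degree vertices (more than two), no single trail can use every edge.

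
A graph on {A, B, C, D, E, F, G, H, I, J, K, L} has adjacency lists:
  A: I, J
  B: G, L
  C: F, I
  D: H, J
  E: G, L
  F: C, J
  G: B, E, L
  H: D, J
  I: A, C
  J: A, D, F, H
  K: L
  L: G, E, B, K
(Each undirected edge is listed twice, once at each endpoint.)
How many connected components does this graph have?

2

Component: {B, E, G, K, L}
Component: {A, C, D, F, H, I, J}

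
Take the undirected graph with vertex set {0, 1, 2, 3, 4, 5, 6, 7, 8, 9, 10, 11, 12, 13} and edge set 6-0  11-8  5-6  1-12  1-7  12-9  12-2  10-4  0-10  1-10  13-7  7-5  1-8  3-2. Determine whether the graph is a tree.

The graph has 14 vertices and 14 edges.
A tree on 14 vertices has exactly 13 edges; this graph has 14, so it contains a cycle and is not a tree.

No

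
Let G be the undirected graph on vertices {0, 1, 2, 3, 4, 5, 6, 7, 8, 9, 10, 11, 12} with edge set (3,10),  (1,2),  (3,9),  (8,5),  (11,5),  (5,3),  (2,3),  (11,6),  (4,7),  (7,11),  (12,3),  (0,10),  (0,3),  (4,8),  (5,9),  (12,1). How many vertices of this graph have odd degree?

Degrees: 0:2, 1:2, 2:2, 3:6, 4:2, 5:4, 6:1, 7:2, 8:2, 9:2, 10:2, 11:3, 12:2
Odd-degree vertices: 6, 11.

2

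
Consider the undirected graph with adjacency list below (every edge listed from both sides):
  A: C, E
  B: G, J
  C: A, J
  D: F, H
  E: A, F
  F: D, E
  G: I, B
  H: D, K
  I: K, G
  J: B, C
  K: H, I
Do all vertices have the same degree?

Degrees: A:2, B:2, C:2, D:2, E:2, F:2, G:2, H:2, I:2, J:2, K:2
All degrees equal 2; the graph is regular.

Yes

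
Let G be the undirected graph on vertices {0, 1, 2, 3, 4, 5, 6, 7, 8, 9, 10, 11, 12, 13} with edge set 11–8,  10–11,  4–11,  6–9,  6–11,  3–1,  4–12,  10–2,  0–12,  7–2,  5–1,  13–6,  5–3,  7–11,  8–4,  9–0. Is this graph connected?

No

Component: {1, 3, 5}
Component: {0, 2, 4, 6, 7, 8, 9, 10, 11, 12, 13}
No edge joins these 2 groups, so the graph is disconnected.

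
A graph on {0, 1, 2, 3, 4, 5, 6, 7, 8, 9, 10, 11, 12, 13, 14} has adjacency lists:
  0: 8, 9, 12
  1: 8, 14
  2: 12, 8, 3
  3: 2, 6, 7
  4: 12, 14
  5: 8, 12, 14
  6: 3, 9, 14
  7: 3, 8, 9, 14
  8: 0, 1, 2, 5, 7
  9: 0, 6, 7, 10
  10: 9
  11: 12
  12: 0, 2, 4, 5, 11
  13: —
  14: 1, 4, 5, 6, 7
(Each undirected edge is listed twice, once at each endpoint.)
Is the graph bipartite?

Yes

Partition the vertices as {3, 8, 9, 12, 13, 14} vs {0, 1, 2, 4, 5, 6, 7, 10, 11}. Each listed edge has one endpoint in each part, so the graph is bipartite.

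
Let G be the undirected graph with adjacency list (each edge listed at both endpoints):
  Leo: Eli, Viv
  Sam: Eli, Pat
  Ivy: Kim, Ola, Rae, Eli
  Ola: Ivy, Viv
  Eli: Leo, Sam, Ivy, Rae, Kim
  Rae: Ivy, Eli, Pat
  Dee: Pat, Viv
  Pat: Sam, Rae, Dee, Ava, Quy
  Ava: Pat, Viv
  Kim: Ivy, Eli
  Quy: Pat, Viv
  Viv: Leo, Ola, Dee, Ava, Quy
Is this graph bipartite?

The cycle Kim-Eli-Ivy-Kim has length 3, which is odd, so the graph is not bipartite.

No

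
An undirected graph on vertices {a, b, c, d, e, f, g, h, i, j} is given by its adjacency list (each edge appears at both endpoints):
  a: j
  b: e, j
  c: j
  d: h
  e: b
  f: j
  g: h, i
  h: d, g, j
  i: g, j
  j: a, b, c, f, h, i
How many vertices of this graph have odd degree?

Degrees: a:1, b:2, c:1, d:1, e:1, f:1, g:2, h:3, i:2, j:6
Odd-degree vertices: a, c, d, e, f, h.

6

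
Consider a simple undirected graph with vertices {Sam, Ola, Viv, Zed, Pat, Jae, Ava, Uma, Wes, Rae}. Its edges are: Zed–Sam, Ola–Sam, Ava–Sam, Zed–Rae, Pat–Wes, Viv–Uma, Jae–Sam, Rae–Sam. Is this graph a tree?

The graph has 10 vertices and 8 edges.
It splits into 3 components, so it cannot be a tree.

No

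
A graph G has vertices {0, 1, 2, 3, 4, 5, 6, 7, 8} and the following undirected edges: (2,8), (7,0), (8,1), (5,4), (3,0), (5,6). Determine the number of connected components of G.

3

Component: {0, 3, 7}
Component: {1, 2, 8}
Component: {4, 5, 6}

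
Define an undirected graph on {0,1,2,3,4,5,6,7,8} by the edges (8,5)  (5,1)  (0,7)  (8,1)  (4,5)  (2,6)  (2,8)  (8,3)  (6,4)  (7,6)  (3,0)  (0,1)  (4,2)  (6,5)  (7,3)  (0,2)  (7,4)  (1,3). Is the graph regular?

Degrees: 0:4, 1:4, 2:4, 3:4, 4:4, 5:4, 6:4, 7:4, 8:4
Every vertex has degree 4, so the graph is 4-regular.

Yes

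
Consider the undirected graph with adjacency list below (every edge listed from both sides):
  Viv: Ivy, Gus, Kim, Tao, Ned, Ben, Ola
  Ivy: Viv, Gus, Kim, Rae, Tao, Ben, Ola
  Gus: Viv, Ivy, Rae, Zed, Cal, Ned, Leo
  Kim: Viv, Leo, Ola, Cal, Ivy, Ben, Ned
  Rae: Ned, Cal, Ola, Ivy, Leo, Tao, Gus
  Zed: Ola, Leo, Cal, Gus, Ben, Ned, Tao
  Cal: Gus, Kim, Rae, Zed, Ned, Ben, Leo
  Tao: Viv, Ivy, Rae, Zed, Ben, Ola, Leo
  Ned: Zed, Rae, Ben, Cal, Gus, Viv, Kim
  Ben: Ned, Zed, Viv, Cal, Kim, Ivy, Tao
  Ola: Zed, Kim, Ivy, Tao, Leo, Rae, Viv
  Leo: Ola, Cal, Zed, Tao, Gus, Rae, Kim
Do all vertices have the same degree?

Yes

Degrees: Viv:7, Ivy:7, Gus:7, Kim:7, Rae:7, Zed:7, Cal:7, Tao:7, Ned:7, Ben:7, Ola:7, Leo:7
All degrees equal 7; the graph is regular.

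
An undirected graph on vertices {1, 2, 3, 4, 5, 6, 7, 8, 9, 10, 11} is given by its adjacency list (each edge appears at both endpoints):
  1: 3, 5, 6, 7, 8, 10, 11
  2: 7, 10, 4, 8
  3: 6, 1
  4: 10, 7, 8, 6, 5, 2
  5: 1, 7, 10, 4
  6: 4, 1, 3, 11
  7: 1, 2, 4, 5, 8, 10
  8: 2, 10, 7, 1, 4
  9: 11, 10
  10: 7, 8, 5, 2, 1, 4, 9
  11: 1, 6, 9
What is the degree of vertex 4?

6

Neighbors of 4: 2, 5, 6, 7, 8, 10.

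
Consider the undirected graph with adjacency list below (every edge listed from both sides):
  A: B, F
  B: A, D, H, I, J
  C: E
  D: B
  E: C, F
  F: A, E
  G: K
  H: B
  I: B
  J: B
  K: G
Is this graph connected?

No

Component: {G, K}
Component: {A, B, C, D, E, F, H, I, J}
No edge joins these 2 groups, so the graph is disconnected.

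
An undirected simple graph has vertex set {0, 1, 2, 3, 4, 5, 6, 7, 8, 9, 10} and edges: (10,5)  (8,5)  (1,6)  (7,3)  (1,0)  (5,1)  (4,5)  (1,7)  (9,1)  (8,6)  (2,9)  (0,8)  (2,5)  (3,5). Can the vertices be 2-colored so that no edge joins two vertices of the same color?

Yes

Partition the vertices as {1, 2, 3, 4, 8, 10} vs {0, 5, 6, 7, 9}. Each listed edge has one endpoint in each part, so the graph is bipartite.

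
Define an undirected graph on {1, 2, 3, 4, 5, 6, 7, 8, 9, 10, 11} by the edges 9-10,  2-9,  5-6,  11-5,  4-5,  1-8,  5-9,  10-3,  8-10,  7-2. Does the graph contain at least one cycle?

No

The graph has 11 vertices, 10 edges, and 1 connected component.
A forest on 11 vertices with 1 component has exactly 10 edges, which matches — so no cycle.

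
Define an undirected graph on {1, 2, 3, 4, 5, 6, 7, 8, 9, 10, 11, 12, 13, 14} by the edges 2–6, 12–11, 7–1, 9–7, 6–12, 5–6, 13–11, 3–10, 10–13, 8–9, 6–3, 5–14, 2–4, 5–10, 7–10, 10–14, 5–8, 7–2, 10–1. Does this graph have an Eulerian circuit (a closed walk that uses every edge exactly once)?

No

Degrees: 1:2, 2:3, 3:2, 4:1, 5:4, 6:4, 7:4, 8:2, 9:2, 10:6, 11:2, 12:2, 13:2, 14:2
2, 4 have odd degree; an Eulerian circuit needs every degree to be even, so none exists.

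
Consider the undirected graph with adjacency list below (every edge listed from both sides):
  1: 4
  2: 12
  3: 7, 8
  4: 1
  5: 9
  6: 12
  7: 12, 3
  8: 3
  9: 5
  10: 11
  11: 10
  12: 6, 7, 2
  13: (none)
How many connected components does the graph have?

Component: {13}
Component: {1, 4}
Component: {5, 9}
Component: {10, 11}
Component: {2, 3, 6, 7, 8, 12}

5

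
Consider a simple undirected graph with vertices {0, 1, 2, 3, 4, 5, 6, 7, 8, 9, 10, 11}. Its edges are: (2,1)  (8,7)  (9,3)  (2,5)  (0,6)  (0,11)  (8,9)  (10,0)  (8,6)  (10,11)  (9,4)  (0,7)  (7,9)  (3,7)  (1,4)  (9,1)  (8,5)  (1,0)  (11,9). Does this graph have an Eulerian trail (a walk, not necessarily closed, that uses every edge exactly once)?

Degrees: 0:5, 1:4, 2:2, 3:2, 4:2, 5:2, 6:2, 7:4, 8:4, 9:6, 10:2, 11:3
Odd-degree vertices: 0, 11 (2 total).
With 2 odd-degree vertices and all edges in one connected piece, an Eulerian trail exists (from 0 to 11).

Yes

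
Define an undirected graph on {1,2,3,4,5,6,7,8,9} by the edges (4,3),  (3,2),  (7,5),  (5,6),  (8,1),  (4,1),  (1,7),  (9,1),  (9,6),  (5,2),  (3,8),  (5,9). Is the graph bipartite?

No

The cycle 5-6-9-5 has length 3, which is odd, so the graph is not bipartite.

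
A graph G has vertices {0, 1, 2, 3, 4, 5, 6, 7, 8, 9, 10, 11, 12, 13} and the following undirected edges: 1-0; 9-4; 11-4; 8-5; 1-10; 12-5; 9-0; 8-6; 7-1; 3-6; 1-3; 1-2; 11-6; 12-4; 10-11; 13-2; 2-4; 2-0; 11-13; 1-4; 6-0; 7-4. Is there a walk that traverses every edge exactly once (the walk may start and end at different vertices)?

Degrees: 0:4, 1:6, 2:4, 3:2, 4:6, 5:2, 6:4, 7:2, 8:2, 9:2, 10:2, 11:4, 12:2, 13:2
Odd-degree vertices: none (0 total).
With 0 odd-degree vertices and all edges in one connected piece, an Eulerian trail exists.

Yes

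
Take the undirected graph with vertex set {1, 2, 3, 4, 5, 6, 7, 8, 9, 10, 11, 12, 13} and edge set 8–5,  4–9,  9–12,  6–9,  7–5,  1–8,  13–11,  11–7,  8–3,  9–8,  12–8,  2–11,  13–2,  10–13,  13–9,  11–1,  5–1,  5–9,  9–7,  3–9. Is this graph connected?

Yes

Starting from 1 and exploring outward reaches every vertex (1, 5, 11, 8, 7, 9, 13, 2, 3, 12, 6, 4, 10); the graph is connected.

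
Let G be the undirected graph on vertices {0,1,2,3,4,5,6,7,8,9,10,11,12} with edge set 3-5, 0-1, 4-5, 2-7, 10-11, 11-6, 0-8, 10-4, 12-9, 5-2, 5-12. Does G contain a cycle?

No

The graph has 13 vertices, 11 edges, and 2 connected components.
Since 11 = 13 - 2, the graph is a forest and contains no cycle.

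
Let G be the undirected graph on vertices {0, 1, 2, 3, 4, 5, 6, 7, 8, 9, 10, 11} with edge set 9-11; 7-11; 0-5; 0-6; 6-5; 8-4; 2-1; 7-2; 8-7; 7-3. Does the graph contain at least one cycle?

Yes

The graph has 12 vertices, 10 edges, and 3 connected components.
Since 10 > 12 - 3, a cycle must exist; for instance 0-6-5-0.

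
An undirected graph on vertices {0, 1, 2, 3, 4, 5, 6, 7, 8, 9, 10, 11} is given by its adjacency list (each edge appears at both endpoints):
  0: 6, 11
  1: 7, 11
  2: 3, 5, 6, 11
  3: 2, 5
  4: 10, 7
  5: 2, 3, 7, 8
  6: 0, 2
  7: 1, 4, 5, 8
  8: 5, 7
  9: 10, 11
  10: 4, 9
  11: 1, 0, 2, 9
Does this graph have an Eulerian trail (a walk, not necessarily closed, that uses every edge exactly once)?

Degrees: 0:2, 1:2, 2:4, 3:2, 4:2, 5:4, 6:2, 7:4, 8:2, 9:2, 10:2, 11:4
Odd-degree vertices: none (0 total).
The non-isolated vertices are connected and exactly 0 have odd degree, so an Eulerian trail exists.

Yes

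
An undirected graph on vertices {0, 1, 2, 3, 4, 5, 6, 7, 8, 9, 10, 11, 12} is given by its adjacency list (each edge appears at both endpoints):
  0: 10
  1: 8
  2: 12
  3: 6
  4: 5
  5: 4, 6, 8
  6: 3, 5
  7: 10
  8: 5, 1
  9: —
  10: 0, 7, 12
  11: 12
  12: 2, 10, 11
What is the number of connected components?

3

Component: {9}
Component: {0, 2, 7, 10, 11, 12}
Component: {1, 3, 4, 5, 6, 8}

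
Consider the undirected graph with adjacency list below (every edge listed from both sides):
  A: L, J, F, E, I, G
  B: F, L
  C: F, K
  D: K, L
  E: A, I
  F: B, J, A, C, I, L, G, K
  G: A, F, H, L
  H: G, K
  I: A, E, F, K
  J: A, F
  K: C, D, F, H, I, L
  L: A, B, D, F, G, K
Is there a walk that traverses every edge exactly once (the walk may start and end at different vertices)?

Yes

Degrees: A:6, B:2, C:2, D:2, E:2, F:8, G:4, H:2, I:4, J:2, K:6, L:6
Odd-degree vertices: none (0 total).
With 0 odd-degree vertices and all edges in one connected piece, an Eulerian trail exists.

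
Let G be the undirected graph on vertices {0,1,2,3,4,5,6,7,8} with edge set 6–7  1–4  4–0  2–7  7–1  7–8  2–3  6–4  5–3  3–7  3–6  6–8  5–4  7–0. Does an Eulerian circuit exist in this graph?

Degrees: 0:2, 1:2, 2:2, 3:4, 4:4, 5:2, 6:4, 7:6, 8:2
Every vertex has even degree and the edges form a single connected piece, so an Eulerian circuit exists.

Yes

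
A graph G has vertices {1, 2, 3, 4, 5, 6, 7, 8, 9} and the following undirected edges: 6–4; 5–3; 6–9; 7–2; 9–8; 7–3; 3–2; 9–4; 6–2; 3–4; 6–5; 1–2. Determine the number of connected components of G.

1

Component: {1, 2, 3, 4, 5, 6, 7, 8, 9}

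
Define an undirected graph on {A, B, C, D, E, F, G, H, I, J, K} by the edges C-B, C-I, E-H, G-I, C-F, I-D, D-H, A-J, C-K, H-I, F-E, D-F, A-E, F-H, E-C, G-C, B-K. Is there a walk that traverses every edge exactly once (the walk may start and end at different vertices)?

Degrees: A:2, B:2, C:6, D:3, E:4, F:4, G:2, H:4, I:4, J:1, K:2
Odd-degree vertices: D, J (2 total).
The non-isolated vertices are connected and exactly 2 have odd degree, so an Eulerian trail exists (from D to J).

Yes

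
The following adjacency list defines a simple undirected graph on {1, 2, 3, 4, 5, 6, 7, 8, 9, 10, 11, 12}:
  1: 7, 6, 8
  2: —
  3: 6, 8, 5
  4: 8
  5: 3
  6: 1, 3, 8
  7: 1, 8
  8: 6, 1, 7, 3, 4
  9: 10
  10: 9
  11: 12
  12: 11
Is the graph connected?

Component: {2}
Component: {9, 10}
Component: {11, 12}
Component: {1, 3, 4, 5, 6, 7, 8}
No edge joins these 4 groups, so the graph is disconnected.

No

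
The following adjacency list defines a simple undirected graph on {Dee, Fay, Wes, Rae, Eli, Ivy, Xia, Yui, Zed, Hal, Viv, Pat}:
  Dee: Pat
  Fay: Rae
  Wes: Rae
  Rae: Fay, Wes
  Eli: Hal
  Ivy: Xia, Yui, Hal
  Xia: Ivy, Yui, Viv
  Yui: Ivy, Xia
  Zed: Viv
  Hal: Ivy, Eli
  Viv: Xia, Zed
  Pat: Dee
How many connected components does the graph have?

3

Component: {Dee, Pat}
Component: {Fay, Wes, Rae}
Component: {Eli, Ivy, Xia, Yui, Zed, Hal, Viv}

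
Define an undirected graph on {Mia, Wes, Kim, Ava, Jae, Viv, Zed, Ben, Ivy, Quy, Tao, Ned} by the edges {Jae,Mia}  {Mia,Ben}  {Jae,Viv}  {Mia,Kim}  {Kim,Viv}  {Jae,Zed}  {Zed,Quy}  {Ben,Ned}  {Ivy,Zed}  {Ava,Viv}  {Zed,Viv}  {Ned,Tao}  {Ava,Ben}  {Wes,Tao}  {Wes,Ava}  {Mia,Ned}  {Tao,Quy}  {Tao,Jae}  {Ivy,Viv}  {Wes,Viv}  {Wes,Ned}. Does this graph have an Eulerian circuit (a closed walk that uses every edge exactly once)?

Degrees: Mia:4, Wes:4, Kim:2, Ava:3, Jae:4, Viv:6, Zed:4, Ben:3, Ivy:2, Quy:2, Tao:4, Ned:4
Vertices with odd degree: Ava, Ben. An Eulerian circuit requires all degrees even.

No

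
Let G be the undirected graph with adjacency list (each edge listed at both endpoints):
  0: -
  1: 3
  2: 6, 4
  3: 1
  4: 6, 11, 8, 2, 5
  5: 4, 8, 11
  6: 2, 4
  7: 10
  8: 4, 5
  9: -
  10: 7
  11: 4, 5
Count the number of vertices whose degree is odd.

Degrees: 0:0, 1:1, 2:2, 3:1, 4:5, 5:3, 6:2, 7:1, 8:2, 9:0, 10:1, 11:2
Odd-degree vertices: 1, 3, 4, 5, 7, 10.

6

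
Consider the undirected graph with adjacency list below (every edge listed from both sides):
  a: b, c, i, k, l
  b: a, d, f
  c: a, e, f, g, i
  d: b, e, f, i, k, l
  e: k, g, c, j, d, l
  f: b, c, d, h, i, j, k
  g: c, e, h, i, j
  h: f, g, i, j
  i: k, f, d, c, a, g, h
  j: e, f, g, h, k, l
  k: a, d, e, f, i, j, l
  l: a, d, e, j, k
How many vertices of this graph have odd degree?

8

Degrees: a:5, b:3, c:5, d:6, e:6, f:7, g:5, h:4, i:7, j:6, k:7, l:5
Odd-degree vertices: a, b, c, f, g, i, k, l.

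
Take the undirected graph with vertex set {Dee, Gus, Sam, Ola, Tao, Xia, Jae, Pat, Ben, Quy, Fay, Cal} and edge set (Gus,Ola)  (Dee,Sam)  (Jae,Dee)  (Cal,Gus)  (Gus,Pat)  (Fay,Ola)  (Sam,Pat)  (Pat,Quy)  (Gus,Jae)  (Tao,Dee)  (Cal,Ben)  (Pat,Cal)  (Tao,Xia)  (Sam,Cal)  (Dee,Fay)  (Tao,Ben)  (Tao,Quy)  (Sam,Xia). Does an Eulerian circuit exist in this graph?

Degrees: Dee:4, Gus:4, Sam:4, Ola:2, Tao:4, Xia:2, Jae:2, Pat:4, Ben:2, Quy:2, Fay:2, Cal:4
Every vertex has even degree and the edges form a single connected piece, so an Eulerian circuit exists.

Yes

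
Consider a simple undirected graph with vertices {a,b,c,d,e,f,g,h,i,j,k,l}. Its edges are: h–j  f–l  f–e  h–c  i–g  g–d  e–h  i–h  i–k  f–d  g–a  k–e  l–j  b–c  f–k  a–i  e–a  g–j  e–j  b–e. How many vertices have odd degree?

Degrees: a:3, b:2, c:2, d:2, e:6, f:4, g:4, h:4, i:4, j:4, k:3, l:2
Odd-degree vertices: a, k.

2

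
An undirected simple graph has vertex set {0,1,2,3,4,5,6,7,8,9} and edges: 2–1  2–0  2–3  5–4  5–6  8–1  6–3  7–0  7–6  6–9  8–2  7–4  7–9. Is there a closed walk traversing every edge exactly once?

Degrees: 0:2, 1:2, 2:4, 3:2, 4:2, 5:2, 6:4, 7:4, 8:2, 9:2
All degrees are even and the non-isolated vertices are connected — an Eulerian circuit exists.

Yes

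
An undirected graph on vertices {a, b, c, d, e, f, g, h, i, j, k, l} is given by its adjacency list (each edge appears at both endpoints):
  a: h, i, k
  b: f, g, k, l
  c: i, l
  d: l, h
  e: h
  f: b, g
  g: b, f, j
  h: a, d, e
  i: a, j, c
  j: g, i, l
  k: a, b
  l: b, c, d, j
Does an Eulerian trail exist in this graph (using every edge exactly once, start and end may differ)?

No

Degrees: a:3, b:4, c:2, d:2, e:1, f:2, g:3, h:3, i:3, j:3, k:2, l:4
Odd-degree vertices: a, e, g, h, i, j (6 total).
With 6 odd-degree vertices (more than two), no single trail can use every edge.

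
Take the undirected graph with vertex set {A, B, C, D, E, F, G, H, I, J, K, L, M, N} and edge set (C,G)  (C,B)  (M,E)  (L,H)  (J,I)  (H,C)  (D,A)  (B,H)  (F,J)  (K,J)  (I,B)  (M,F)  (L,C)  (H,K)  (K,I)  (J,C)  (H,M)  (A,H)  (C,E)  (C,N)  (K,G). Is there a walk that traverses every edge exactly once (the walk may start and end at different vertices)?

Degrees: A:2, B:3, C:7, D:1, E:2, F:2, G:2, H:6, I:3, J:4, K:4, L:2, M:3, N:1
Odd-degree vertices: B, C, D, I, M, N (6 total).
An Eulerian trail requires 0 or 2 odd-degree vertices; here there are 6.

No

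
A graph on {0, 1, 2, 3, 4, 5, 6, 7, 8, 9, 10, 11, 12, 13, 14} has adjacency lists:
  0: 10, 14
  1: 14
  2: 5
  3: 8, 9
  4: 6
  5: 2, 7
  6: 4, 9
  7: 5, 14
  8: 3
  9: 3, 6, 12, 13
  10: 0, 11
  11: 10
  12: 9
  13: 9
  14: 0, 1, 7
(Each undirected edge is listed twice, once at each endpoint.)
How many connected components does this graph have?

2

Component: {3, 4, 6, 8, 9, 12, 13}
Component: {0, 1, 2, 5, 7, 10, 11, 14}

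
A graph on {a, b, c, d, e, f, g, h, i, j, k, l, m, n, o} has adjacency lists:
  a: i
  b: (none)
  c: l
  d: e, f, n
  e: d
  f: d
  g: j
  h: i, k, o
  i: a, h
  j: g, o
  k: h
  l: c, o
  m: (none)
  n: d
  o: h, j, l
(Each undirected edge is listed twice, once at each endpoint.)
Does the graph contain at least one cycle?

No

The graph has 15 vertices, 11 edges, and 4 connected components.
Since 11 = 15 - 4, the graph is a forest and contains no cycle.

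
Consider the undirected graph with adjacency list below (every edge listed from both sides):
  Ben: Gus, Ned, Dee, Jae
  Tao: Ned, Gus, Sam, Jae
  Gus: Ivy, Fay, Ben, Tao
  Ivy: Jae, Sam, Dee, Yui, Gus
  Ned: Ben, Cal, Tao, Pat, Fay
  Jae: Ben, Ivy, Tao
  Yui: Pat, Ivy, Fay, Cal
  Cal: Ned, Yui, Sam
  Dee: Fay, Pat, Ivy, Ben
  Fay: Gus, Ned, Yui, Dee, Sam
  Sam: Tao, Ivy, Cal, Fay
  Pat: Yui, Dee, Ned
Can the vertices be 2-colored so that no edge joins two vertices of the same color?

Yes

A valid 2-coloring puts {Gus, Ned, Jae, Yui, Dee, Sam} on one side and {Ben, Tao, Ivy, Cal, Fay, Pat} on the other; every edge crosses between the two sides.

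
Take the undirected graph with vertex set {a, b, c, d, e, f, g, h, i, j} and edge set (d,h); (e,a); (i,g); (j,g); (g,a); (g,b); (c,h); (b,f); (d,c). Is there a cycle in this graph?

Yes

|V| = 10, |E| = 9, number of components = 2.
Since 9 > 10 - 2, a cycle must exist; for instance c-d-h-c.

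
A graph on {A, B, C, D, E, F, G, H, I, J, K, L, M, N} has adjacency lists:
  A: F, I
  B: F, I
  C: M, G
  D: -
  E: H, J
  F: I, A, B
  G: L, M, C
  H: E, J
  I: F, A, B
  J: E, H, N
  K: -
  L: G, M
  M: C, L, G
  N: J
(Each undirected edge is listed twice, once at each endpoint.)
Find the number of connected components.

5

Component: {D}
Component: {K}
Component: {A, B, F, I}
Component: {C, G, L, M}
Component: {E, H, J, N}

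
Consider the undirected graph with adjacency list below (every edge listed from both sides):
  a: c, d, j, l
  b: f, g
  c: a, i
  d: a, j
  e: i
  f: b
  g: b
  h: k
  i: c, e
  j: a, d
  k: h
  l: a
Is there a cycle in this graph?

The graph has 12 vertices, 10 edges, and 3 connected components.
Since 10 > 12 - 3, a cycle must exist; for instance a-d-j-a.

Yes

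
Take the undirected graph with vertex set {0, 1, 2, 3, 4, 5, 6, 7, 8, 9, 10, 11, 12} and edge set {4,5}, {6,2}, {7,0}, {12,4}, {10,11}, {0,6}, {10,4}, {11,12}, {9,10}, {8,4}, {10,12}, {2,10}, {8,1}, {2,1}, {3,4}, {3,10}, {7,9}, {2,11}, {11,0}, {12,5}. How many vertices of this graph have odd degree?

Degrees: 0:3, 1:2, 2:4, 3:2, 4:5, 5:2, 6:2, 7:2, 8:2, 9:2, 10:6, 11:4, 12:4
Odd-degree vertices: 0, 4.

2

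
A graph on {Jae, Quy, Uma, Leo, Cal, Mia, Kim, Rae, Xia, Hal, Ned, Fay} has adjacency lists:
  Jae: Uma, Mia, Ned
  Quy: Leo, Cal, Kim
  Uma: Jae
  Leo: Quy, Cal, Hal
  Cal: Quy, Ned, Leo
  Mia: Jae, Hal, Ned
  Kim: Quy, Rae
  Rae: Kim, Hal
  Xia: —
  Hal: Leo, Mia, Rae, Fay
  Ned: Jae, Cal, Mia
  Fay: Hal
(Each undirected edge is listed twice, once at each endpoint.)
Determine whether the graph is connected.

Component: {Xia}
Component: {Jae, Quy, Uma, Leo, Cal, Mia, Kim, Rae, Hal, Ned, Fay}
There are 2 separate components, so the graph is not connected.

No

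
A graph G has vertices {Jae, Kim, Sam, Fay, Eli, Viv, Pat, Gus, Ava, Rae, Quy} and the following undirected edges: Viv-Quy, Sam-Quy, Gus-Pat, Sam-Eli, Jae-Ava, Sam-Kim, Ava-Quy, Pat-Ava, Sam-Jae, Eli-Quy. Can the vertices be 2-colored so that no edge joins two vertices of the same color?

No

The cycle Sam-Eli-Quy-Sam has length 3, which is odd, so the graph is not bipartite.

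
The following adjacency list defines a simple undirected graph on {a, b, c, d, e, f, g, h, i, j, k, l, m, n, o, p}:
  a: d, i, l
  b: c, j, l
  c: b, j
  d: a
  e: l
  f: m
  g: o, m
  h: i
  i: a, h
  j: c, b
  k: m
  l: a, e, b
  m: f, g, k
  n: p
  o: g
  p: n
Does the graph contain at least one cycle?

Yes

|V| = 16, |E| = 14, number of components = 3.
One cycle is b-c-j-b.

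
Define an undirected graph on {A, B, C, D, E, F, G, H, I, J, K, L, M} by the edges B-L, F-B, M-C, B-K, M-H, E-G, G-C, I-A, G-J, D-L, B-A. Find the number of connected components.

Component: {C, E, G, H, J, M}
Component: {A, B, D, F, I, K, L}

2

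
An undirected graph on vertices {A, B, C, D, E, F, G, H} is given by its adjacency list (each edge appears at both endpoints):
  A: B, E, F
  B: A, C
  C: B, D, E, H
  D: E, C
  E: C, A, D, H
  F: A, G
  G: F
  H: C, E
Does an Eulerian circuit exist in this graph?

No

Degrees: A:3, B:2, C:4, D:2, E:4, F:2, G:1, H:2
Vertices with odd degree: A, G. An Eulerian circuit requires all degrees even.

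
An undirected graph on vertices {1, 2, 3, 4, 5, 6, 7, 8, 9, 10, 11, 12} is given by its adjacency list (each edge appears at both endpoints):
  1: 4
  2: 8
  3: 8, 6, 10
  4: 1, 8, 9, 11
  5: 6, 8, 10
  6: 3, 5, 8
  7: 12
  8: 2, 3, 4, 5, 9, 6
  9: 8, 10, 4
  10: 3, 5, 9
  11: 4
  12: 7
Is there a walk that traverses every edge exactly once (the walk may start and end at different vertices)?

No

Degrees: 1:1, 2:1, 3:3, 4:4, 5:3, 6:3, 7:1, 8:6, 9:3, 10:3, 11:1, 12:1
Odd-degree vertices: 1, 2, 3, 5, 6, 7, 9, 10, 11, 12 (10 total).
With 10 odd-degree vertices (more than two), no single trail can use every edge.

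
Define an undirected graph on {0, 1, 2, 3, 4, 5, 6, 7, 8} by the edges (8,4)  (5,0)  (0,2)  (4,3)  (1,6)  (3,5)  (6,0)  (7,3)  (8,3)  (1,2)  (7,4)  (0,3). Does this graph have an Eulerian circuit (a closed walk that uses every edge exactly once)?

No

Degrees: 0:4, 1:2, 2:2, 3:5, 4:3, 5:2, 6:2, 7:2, 8:2
Vertices with odd degree: 3, 4. An Eulerian circuit requires all degrees even.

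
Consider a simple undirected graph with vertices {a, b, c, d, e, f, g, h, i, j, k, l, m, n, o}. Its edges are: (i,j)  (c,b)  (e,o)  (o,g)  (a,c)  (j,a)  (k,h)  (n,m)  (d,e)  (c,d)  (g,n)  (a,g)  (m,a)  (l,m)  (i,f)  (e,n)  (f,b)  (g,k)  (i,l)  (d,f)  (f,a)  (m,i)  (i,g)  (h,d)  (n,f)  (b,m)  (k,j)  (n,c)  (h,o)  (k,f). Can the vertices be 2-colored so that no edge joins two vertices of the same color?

No

The cycle i-l-m-i has length 3, which is odd, so the graph is not bipartite.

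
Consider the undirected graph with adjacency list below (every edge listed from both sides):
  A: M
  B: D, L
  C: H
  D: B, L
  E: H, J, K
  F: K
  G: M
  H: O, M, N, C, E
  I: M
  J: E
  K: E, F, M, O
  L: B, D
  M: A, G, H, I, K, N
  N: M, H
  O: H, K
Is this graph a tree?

No

The graph has 15 vertices and 17 edges.
It splits into 2 components, so it cannot be a tree.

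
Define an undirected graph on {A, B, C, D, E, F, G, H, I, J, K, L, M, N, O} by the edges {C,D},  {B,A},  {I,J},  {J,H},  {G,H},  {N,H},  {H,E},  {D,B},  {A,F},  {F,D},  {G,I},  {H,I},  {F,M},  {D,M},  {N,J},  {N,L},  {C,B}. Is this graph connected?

Component: {K}
Component: {O}
Component: {A, B, C, D, F, M}
Component: {E, G, H, I, J, L, N}
No edge joins these 4 groups, so the graph is disconnected.

No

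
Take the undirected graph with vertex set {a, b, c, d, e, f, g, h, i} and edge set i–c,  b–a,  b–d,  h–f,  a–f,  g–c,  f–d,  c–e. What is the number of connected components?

Component: {c, e, g, i}
Component: {a, b, d, f, h}

2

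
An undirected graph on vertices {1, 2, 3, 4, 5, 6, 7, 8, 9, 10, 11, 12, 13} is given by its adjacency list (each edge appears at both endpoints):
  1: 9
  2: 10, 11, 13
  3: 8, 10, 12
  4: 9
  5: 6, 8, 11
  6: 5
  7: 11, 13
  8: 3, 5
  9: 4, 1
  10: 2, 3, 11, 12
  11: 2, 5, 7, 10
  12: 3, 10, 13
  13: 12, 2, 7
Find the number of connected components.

2

Component: {1, 4, 9}
Component: {2, 3, 5, 6, 7, 8, 10, 11, 12, 13}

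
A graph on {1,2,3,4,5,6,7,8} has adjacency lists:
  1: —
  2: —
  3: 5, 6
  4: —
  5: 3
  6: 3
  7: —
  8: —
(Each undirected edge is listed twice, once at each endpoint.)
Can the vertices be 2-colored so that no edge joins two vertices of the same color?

Yes

A valid 2-coloring puts {1, 2, 4, 5, 6, 7, 8} on one side and {3} on the other; every edge crosses between the two sides.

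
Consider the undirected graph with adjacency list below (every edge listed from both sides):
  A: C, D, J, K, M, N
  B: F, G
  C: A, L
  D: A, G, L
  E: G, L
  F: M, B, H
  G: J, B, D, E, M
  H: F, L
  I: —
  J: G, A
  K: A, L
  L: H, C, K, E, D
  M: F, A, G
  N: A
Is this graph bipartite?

Yes

A valid 2-coloring puts {B, C, D, E, H, I, J, K, M, N} on one side and {A, F, G, L} on the other; every edge crosses between the two sides.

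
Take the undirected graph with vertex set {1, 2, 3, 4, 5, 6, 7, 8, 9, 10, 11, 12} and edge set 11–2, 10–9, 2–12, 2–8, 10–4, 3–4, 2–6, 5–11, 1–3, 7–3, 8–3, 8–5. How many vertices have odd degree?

6

Degrees: 1:1, 2:4, 3:4, 4:2, 5:2, 6:1, 7:1, 8:3, 9:1, 10:2, 11:2, 12:1
Odd-degree vertices: 1, 6, 7, 8, 9, 12.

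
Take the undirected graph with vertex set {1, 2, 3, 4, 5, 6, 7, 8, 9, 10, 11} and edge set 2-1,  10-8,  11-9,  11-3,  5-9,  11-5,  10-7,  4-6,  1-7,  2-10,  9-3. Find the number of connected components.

3

Component: {4, 6}
Component: {3, 5, 9, 11}
Component: {1, 2, 7, 8, 10}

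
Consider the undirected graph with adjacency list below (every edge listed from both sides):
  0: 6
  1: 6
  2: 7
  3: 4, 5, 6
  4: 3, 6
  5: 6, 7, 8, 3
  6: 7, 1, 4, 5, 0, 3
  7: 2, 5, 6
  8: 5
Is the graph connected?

Yes

Starting from 0 and exploring outward reaches every vertex (0, 6, 5, 1, 3, 7, 4, 8, 2); the graph is connected.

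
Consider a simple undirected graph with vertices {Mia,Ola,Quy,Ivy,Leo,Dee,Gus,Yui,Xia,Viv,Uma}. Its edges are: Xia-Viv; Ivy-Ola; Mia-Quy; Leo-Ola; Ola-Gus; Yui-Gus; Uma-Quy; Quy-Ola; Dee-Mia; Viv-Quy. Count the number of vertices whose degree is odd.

Degrees: Mia:2, Ola:4, Quy:4, Ivy:1, Leo:1, Dee:1, Gus:2, Yui:1, Xia:1, Viv:2, Uma:1
Odd-degree vertices: Ivy, Leo, Dee, Yui, Xia, Uma.

6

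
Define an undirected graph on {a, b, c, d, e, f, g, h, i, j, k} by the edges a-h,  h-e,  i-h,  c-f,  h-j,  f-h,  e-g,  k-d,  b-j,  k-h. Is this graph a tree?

Yes

The graph has 11 vertices and 10 edges.
Connected and |E| = |V| - 1, which characterizes a tree.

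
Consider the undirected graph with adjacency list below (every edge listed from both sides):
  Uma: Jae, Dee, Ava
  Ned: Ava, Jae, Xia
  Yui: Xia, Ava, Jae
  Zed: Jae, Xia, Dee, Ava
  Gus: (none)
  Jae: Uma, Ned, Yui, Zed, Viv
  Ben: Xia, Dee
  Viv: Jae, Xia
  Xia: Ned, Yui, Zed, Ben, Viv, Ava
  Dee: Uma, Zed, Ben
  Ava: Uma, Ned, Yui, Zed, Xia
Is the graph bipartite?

No

Zed-Xia-Ava-Zed is an odd cycle (length 3), and a bipartite graph can contain only even cycles.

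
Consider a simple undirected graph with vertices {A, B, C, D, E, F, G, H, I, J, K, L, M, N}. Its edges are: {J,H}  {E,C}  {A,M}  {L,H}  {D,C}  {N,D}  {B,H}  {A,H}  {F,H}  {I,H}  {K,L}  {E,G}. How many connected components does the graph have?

2

Component: {C, D, E, G, N}
Component: {A, B, F, H, I, J, K, L, M}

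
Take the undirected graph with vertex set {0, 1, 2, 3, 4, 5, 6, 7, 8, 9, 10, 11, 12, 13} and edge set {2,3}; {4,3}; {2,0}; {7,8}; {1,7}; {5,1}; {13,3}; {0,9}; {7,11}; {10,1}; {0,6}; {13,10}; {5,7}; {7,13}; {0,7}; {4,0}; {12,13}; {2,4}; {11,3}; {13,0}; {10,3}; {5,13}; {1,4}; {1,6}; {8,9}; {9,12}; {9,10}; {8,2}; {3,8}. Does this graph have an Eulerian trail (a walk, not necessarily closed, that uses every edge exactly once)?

Degrees: 0:6, 1:5, 2:4, 3:6, 4:4, 5:3, 6:2, 7:6, 8:4, 9:4, 10:4, 11:2, 12:2, 13:6
Odd-degree vertices: 1, 5 (2 total).
With 2 odd-degree vertices and all edges in one connected piece, an Eulerian trail exists (from 1 to 5).

Yes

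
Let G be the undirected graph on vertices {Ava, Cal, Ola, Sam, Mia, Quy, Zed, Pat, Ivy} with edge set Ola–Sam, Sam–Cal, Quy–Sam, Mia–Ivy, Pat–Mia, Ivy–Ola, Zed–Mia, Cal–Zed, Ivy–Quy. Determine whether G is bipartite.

Yes

Partition the vertices as {Ava, Sam, Zed, Pat, Ivy} vs {Cal, Ola, Mia, Quy}. Each listed edge has one endpoint in each part, so the graph is bipartite.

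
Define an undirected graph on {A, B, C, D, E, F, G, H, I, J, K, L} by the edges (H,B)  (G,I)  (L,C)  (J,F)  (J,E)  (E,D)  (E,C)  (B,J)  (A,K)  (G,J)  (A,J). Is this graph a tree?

The graph has 12 vertices and 11 edges.
It is connected with exactly 11 edges, hence acyclic — it is a tree.

Yes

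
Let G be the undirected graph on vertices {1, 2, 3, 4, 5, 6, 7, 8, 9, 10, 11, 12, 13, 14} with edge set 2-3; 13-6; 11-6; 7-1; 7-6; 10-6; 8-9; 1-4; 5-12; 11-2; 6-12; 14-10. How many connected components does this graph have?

2

Component: {8, 9}
Component: {1, 2, 3, 4, 5, 6, 7, 10, 11, 12, 13, 14}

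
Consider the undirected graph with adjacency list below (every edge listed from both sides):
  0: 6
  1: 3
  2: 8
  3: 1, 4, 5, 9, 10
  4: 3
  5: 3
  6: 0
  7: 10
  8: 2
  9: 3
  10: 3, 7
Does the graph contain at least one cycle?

The graph has 11 vertices, 8 edges, and 3 connected components.
Since 8 = 11 - 3, the graph is a forest and contains no cycle.

No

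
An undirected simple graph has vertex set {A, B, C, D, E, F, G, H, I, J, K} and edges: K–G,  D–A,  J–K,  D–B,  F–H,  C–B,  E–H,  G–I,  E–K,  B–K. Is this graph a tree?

Yes

|V| = 11, |E| = 10.
Connected and |E| = |V| - 1, which characterizes a tree.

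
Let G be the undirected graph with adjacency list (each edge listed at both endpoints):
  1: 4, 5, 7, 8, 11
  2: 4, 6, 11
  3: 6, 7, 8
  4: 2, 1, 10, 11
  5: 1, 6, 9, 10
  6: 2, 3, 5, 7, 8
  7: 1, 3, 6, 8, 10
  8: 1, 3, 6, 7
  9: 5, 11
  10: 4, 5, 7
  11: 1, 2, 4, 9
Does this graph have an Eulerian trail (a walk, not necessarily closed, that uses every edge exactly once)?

No

Degrees: 1:5, 2:3, 3:3, 4:4, 5:4, 6:5, 7:5, 8:4, 9:2, 10:3, 11:4
Odd-degree vertices: 1, 2, 3, 6, 7, 10 (6 total).
An Eulerian trail requires 0 or 2 odd-degree vertices; here there are 6.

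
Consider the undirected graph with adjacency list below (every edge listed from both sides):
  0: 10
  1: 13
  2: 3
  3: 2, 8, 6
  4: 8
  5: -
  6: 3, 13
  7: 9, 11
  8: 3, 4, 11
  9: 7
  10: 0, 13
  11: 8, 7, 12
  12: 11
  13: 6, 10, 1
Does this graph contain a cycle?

No

The graph has 14 vertices, 12 edges, and 2 connected components.
A forest on 14 vertices with 2 components has exactly 12 edges, which matches — so no cycle.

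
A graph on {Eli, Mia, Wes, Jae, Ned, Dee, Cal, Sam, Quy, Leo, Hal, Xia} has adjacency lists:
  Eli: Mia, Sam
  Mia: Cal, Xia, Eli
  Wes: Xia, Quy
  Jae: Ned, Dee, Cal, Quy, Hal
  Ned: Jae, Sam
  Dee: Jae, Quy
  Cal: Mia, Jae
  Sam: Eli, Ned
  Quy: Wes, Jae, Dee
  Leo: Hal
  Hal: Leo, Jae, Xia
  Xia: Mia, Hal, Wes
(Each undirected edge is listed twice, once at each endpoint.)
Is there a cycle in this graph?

|V| = 12, |E| = 15, number of components = 1.
One cycle is Jae-Hal-Xia-Mia-Cal-Jae.

Yes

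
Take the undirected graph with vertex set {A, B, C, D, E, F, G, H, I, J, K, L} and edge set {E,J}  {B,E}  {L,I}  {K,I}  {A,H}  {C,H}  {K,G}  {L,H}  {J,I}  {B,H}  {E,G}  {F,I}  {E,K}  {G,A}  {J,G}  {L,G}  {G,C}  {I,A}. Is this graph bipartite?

No

G-J-E-G is an odd cycle (length 3), and a bipartite graph can contain only even cycles.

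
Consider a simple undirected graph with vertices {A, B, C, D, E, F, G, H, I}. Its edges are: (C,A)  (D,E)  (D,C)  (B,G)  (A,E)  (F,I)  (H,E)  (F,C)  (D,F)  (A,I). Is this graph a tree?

The graph has 9 vertices and 10 edges.
It splits into 2 components, so it cannot be a tree.

No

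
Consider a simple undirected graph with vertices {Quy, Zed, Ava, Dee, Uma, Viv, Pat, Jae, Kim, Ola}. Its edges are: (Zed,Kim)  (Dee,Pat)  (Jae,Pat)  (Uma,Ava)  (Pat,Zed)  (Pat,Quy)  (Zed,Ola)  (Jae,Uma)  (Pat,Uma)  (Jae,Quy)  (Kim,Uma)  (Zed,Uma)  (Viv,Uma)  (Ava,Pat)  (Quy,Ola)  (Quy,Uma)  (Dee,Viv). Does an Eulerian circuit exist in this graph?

Degrees: Quy:4, Zed:4, Ava:2, Dee:2, Uma:7, Viv:2, Pat:6, Jae:3, Kim:2, Ola:2
Vertices with odd degree: Uma, Jae. An Eulerian circuit requires all degrees even.

No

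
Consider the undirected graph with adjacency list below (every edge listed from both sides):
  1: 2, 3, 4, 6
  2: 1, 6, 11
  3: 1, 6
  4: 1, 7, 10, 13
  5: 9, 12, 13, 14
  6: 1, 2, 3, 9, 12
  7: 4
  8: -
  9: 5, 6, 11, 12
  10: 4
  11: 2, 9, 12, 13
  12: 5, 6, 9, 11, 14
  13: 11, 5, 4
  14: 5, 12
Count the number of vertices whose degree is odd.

Degrees: 1:4, 2:3, 3:2, 4:4, 5:4, 6:5, 7:1, 8:0, 9:4, 10:1, 11:4, 12:5, 13:3, 14:2
Odd-degree vertices: 2, 6, 7, 10, 12, 13.

6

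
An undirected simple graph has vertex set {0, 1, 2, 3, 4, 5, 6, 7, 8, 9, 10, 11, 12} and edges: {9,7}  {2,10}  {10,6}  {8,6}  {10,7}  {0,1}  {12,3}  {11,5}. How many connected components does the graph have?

5

Component: {4}
Component: {0, 1}
Component: {3, 12}
Component: {5, 11}
Component: {2, 6, 7, 8, 9, 10}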